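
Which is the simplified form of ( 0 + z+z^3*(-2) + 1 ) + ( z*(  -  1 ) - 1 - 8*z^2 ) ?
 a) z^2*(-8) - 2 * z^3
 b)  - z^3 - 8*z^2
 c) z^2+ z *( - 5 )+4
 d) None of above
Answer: a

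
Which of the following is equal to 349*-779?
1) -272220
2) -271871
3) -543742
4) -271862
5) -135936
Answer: 2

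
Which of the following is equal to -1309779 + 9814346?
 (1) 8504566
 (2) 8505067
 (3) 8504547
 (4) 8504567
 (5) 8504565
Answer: 4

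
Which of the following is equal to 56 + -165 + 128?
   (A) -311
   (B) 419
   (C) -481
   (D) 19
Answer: D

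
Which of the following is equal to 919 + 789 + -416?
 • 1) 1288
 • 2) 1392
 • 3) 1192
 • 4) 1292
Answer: 4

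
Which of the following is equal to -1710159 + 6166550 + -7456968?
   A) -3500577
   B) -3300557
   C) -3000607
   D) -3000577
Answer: D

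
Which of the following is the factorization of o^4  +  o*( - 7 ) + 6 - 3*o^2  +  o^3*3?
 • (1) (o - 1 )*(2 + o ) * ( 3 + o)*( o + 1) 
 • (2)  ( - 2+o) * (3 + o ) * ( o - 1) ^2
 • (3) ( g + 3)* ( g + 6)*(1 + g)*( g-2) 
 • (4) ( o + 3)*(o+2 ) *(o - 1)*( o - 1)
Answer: 4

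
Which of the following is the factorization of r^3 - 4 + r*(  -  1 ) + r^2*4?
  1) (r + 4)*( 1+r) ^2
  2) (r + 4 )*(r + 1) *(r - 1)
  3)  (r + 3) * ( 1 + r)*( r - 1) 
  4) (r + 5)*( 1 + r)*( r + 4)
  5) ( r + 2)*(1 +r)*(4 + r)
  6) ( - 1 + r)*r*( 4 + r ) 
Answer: 2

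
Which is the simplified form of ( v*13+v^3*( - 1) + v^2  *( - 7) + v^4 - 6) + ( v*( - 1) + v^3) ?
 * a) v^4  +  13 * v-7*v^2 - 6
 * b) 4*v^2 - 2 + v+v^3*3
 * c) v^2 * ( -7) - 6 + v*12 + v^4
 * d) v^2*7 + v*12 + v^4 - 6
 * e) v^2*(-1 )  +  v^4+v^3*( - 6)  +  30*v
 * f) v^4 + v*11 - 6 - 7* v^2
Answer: c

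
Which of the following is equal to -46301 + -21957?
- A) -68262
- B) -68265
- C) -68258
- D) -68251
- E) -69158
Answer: C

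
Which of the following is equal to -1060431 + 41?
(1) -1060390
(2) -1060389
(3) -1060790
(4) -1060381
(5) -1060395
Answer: 1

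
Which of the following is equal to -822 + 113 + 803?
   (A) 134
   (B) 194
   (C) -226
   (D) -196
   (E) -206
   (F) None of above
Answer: F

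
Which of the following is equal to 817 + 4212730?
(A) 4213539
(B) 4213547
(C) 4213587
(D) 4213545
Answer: B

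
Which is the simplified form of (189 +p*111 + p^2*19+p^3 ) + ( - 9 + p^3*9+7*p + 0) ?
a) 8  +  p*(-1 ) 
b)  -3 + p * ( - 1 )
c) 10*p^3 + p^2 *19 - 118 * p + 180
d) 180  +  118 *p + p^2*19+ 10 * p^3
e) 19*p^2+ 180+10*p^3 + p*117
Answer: d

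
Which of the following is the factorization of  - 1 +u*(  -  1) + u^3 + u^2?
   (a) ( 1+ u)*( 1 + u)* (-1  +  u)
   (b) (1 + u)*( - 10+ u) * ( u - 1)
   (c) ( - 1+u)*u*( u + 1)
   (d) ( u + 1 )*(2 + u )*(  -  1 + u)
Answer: a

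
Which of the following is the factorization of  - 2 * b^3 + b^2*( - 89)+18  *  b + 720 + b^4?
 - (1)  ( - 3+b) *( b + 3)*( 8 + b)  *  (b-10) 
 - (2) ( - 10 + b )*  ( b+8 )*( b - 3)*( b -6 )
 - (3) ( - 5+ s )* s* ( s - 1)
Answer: 1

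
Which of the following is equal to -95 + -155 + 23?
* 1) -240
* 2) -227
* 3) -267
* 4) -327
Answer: 2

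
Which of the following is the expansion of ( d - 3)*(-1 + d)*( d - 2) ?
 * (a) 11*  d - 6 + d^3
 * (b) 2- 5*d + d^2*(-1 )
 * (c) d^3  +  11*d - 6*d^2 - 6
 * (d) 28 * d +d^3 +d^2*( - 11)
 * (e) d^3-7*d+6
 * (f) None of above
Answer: c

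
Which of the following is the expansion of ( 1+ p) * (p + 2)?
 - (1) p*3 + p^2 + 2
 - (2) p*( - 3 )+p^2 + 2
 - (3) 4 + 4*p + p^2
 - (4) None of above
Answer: 1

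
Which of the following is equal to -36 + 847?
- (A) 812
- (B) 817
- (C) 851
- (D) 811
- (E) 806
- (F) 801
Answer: D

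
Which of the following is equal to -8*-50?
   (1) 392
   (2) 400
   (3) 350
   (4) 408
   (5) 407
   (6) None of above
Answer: 2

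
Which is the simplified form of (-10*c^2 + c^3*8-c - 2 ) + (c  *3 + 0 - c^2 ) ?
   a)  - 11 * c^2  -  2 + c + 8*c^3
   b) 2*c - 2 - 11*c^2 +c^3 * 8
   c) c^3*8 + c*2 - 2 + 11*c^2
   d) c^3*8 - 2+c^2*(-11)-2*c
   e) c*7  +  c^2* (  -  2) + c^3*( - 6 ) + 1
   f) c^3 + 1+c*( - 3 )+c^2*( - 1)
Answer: b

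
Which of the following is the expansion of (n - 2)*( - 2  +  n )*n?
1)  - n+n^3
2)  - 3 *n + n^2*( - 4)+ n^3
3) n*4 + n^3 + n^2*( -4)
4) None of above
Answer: 3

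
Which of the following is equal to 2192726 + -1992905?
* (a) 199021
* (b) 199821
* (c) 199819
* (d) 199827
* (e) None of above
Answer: b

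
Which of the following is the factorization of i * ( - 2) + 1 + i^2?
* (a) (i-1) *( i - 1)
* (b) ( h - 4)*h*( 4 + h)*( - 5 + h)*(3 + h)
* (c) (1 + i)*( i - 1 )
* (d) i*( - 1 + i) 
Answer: a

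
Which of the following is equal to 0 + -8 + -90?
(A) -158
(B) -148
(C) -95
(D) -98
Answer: D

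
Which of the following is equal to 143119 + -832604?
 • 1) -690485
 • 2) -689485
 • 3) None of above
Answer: 2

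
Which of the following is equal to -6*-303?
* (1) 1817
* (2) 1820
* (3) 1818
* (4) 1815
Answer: 3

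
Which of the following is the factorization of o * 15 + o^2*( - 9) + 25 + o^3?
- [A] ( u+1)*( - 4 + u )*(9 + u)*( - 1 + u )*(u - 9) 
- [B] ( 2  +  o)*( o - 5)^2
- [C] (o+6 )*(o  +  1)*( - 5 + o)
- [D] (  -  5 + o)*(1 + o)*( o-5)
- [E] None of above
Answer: D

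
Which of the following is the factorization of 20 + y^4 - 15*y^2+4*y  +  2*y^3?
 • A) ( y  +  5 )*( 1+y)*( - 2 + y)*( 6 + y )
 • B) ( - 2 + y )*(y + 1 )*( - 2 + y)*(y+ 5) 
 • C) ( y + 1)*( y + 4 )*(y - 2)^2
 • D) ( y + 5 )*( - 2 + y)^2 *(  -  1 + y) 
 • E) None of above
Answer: B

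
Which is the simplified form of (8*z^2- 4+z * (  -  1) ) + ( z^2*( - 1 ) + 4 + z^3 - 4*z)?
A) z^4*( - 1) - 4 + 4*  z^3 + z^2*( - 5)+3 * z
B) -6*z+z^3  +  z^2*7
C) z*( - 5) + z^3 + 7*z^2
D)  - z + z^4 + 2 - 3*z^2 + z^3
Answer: C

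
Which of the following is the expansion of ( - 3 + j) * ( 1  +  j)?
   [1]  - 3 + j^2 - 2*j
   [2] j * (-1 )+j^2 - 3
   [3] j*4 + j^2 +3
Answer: 1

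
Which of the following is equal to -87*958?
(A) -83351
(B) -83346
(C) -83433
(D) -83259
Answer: B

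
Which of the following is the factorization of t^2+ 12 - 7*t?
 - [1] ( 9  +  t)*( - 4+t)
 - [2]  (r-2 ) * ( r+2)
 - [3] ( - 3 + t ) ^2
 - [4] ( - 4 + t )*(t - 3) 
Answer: 4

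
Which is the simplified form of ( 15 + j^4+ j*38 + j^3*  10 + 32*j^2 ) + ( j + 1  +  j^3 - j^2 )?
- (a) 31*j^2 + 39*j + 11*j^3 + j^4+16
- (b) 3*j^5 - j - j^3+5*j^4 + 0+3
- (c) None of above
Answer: a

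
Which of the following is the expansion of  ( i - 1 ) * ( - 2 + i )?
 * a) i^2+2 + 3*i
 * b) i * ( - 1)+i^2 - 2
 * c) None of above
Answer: c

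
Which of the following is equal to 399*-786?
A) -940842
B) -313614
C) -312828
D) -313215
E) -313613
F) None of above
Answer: B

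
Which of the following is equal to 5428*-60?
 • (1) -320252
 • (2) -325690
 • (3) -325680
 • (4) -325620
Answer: 3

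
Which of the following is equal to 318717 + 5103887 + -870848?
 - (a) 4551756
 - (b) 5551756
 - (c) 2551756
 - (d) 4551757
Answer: a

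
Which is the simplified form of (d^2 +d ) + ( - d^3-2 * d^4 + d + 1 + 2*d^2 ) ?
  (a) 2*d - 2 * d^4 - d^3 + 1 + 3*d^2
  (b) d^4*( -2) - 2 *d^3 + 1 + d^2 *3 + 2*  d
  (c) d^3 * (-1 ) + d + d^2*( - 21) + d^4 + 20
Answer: a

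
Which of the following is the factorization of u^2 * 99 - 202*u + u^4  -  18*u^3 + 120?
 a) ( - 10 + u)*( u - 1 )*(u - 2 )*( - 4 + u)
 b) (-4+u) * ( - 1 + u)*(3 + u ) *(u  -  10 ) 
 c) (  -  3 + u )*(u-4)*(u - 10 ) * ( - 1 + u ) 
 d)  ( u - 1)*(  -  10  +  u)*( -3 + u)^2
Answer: c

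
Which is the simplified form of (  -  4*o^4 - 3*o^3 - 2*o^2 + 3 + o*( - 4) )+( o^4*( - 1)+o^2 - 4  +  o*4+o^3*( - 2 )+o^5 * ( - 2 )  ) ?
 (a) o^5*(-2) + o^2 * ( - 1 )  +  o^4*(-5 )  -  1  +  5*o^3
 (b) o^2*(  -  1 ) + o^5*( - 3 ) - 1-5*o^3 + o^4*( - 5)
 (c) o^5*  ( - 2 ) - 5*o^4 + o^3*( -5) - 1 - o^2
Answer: c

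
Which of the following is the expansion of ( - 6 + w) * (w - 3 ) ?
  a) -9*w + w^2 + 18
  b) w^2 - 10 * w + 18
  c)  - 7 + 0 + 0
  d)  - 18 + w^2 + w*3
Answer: a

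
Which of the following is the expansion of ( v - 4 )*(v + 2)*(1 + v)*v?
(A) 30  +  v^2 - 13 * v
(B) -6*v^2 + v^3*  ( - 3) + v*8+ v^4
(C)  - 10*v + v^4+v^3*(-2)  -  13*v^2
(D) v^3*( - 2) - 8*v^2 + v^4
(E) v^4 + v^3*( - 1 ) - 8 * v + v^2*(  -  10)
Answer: E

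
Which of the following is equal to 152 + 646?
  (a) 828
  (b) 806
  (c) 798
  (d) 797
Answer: c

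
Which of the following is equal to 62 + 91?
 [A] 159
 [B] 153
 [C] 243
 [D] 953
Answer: B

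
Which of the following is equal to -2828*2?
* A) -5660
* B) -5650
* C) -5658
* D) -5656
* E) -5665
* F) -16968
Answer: D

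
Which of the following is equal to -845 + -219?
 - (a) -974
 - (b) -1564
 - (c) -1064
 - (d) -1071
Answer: c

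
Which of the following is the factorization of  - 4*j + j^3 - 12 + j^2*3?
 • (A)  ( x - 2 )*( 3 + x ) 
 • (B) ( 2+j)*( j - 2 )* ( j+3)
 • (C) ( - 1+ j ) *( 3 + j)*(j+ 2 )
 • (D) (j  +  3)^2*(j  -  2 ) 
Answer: B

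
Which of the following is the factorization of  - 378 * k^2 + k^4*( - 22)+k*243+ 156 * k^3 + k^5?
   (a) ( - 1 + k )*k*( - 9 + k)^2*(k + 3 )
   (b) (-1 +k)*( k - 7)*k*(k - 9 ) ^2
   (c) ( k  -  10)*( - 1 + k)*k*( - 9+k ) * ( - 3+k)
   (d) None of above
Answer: d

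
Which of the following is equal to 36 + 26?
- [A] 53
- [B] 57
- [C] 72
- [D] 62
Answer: D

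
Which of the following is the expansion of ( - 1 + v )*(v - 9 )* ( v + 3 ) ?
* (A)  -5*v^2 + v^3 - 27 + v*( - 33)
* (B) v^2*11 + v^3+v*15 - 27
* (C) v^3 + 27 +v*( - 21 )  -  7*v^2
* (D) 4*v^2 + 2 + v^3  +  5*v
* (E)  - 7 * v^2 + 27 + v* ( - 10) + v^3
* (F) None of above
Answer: C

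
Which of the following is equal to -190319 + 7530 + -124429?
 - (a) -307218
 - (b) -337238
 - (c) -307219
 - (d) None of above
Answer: a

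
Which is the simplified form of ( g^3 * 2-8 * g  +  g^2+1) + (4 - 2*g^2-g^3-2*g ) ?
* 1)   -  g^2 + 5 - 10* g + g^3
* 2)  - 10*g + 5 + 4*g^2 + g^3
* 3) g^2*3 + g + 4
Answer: 1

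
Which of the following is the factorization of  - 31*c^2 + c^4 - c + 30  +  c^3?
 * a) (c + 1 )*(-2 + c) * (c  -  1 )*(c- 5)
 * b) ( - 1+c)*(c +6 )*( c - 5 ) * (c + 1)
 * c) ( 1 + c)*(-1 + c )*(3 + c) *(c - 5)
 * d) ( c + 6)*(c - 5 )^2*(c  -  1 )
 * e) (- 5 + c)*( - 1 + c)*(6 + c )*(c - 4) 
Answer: b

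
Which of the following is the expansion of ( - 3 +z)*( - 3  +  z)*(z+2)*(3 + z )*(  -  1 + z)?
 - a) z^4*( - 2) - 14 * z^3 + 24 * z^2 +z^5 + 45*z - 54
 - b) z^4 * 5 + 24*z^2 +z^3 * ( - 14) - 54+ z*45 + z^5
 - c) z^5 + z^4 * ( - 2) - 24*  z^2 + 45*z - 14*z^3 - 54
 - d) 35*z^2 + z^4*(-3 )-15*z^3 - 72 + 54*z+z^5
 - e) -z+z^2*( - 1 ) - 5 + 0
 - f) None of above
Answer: a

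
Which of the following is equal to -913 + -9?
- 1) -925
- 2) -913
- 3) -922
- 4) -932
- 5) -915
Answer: 3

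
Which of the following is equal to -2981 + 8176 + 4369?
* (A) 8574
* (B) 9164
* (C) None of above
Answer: C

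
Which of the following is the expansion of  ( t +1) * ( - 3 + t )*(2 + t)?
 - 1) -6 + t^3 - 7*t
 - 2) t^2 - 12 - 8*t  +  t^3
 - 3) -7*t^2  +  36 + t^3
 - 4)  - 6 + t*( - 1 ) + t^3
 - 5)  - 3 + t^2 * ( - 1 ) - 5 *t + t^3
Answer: 1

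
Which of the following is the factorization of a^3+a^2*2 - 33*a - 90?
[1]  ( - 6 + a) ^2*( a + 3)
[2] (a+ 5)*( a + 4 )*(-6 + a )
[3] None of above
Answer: 3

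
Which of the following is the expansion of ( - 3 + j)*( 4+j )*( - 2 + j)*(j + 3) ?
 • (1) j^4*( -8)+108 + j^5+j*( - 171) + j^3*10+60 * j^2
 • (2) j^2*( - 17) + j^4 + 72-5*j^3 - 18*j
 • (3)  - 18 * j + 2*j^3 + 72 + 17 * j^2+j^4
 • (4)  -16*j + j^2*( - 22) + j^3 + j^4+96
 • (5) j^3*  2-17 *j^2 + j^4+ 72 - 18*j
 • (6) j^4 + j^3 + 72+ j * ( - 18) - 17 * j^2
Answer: 5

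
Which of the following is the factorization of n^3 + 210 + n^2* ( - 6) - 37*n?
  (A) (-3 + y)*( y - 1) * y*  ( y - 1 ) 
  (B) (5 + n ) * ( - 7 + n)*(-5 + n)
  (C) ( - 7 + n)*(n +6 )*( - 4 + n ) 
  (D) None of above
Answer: D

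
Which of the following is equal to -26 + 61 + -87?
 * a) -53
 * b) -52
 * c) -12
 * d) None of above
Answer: b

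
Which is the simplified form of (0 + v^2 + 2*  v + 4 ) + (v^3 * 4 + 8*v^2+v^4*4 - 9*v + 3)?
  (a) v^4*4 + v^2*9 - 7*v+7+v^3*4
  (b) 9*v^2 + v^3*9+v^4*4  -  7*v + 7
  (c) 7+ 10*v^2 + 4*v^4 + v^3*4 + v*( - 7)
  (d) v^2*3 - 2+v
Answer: a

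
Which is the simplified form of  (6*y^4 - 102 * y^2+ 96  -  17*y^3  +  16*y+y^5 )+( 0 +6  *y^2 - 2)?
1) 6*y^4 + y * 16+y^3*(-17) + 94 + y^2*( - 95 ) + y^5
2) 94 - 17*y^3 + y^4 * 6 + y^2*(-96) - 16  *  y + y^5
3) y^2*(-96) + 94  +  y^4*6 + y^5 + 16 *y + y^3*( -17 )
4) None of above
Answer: 3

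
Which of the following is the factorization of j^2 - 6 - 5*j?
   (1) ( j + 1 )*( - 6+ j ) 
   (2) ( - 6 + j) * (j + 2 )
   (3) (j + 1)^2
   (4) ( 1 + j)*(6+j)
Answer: 1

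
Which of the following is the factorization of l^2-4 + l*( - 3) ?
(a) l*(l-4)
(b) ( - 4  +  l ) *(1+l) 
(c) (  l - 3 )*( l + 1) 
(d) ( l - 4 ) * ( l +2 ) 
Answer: b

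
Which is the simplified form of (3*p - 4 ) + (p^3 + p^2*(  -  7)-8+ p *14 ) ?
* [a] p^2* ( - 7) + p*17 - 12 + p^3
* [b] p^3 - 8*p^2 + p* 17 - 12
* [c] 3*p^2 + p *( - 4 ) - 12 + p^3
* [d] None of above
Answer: a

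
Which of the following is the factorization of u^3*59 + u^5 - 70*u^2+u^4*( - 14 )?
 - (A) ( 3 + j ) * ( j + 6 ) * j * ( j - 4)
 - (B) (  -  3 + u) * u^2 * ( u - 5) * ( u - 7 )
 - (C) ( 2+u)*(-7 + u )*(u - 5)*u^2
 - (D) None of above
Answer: D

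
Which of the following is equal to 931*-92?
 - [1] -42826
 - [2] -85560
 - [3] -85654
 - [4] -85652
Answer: 4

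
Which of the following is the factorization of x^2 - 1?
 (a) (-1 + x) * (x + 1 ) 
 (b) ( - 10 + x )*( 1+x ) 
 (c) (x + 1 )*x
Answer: a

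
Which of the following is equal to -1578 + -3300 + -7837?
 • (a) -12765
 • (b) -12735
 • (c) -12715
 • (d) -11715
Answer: c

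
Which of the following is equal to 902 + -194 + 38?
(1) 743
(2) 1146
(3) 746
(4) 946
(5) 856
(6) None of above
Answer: 3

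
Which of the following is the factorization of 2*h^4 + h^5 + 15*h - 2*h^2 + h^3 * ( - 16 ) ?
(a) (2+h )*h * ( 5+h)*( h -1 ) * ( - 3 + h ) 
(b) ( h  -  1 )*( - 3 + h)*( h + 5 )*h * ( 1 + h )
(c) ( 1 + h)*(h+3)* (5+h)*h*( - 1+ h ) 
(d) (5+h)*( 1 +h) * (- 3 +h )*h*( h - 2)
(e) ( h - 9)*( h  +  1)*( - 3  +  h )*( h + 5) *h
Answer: b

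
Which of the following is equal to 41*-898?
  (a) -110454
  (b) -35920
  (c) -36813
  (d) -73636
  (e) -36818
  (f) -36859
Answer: e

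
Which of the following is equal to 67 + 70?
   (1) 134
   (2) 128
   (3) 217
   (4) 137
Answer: 4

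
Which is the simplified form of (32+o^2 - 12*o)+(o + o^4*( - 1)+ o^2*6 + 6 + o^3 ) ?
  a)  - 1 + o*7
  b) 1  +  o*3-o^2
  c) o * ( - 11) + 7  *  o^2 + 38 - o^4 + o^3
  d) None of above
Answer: c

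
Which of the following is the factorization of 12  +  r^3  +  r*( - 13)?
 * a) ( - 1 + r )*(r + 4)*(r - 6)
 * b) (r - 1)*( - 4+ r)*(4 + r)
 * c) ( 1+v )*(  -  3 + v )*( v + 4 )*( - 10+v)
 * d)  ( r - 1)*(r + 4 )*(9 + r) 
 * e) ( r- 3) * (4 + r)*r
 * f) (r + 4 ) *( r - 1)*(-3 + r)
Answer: f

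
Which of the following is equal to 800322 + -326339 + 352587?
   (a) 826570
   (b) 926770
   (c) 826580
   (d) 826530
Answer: a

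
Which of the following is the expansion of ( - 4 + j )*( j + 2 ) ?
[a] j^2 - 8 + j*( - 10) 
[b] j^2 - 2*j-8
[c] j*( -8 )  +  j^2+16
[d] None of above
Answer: b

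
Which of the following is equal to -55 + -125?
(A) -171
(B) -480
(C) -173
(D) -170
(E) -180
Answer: E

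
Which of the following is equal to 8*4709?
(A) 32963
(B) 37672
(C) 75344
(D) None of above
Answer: B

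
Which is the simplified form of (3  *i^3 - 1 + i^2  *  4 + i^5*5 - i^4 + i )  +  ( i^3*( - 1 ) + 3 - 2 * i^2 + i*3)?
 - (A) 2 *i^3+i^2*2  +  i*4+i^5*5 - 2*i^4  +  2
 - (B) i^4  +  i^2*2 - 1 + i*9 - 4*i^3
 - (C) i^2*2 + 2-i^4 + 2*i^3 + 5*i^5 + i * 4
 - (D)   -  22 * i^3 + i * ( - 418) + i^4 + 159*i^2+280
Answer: C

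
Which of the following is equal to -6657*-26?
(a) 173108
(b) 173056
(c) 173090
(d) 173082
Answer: d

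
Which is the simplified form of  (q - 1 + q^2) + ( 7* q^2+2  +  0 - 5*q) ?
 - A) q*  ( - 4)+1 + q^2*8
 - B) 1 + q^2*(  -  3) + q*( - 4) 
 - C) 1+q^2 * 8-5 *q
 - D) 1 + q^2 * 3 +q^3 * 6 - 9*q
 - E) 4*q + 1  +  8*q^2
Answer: A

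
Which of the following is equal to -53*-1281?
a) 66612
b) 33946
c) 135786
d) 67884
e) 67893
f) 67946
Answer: e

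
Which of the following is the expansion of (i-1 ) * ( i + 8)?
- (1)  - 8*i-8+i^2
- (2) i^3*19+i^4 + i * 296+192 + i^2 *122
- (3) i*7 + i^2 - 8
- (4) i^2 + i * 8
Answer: 3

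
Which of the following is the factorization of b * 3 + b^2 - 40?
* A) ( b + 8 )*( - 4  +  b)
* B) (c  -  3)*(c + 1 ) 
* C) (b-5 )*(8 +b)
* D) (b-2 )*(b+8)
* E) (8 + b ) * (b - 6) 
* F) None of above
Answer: C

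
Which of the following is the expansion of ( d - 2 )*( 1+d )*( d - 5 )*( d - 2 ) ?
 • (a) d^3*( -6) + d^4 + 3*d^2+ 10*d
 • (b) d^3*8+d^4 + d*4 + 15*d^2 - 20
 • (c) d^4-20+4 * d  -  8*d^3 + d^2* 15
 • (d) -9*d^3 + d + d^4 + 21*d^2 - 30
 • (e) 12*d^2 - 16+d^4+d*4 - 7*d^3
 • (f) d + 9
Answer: c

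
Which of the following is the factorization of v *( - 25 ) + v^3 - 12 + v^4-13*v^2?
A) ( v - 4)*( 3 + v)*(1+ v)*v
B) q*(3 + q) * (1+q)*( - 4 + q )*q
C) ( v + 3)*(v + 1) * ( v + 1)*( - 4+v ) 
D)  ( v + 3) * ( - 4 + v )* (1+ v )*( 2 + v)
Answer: C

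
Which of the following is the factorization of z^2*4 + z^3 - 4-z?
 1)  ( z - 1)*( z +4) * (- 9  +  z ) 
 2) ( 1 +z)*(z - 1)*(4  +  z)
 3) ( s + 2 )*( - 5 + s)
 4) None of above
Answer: 2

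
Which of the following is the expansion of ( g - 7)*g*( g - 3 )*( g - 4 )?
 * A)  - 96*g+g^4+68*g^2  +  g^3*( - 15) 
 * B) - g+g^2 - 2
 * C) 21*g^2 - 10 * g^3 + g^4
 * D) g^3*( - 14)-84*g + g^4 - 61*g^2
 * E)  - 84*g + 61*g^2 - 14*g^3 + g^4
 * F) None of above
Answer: E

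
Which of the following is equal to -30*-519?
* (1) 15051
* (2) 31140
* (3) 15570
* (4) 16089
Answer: 3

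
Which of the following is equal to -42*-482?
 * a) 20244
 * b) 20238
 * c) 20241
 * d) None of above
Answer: a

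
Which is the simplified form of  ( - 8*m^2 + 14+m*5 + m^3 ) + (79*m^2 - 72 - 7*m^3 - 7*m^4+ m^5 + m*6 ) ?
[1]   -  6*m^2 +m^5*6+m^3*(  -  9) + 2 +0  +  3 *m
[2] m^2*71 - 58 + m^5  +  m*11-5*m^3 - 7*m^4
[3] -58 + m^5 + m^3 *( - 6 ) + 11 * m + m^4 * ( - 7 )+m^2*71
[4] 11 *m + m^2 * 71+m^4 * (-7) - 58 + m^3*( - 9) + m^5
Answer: 3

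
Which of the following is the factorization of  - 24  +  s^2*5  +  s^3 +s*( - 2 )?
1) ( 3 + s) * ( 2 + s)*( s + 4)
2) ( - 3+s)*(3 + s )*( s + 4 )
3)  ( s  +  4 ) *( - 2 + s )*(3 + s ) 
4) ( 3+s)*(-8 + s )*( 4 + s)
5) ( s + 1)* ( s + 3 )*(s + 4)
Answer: 3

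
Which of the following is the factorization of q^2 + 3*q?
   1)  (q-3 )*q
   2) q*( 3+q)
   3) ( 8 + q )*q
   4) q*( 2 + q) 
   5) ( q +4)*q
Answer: 2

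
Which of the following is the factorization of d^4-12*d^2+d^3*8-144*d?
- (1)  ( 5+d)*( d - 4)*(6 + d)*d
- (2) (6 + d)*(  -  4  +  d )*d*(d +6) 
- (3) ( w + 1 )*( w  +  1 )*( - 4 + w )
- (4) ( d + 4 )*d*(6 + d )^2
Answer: 2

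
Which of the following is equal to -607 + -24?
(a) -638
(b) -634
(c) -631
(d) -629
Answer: c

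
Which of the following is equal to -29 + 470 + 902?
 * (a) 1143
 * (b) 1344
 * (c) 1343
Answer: c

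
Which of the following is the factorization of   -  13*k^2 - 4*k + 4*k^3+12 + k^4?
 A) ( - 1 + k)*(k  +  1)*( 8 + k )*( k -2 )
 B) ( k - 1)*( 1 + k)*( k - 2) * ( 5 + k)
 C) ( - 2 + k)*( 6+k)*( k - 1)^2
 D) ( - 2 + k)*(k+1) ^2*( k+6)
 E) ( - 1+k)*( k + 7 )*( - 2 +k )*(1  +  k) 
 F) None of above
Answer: F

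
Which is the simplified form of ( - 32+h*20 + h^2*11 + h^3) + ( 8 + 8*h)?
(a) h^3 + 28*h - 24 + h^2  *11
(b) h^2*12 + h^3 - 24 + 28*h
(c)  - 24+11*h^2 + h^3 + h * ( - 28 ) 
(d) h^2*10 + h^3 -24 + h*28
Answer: a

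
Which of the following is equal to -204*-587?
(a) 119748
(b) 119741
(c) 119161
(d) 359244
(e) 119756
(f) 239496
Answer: a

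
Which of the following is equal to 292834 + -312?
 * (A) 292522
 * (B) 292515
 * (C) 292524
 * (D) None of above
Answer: A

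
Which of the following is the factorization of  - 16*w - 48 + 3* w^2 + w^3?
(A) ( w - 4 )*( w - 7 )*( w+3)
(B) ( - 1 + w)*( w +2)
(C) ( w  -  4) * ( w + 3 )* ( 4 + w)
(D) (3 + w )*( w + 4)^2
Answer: C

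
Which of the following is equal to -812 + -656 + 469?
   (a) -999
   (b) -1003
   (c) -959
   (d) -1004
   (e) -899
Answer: a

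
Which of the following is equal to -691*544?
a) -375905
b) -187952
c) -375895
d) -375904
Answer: d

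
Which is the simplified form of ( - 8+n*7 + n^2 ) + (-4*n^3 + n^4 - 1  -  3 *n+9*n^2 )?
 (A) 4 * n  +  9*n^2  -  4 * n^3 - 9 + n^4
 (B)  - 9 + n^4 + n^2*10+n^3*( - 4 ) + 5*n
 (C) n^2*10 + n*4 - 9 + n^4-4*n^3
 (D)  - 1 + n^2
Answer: C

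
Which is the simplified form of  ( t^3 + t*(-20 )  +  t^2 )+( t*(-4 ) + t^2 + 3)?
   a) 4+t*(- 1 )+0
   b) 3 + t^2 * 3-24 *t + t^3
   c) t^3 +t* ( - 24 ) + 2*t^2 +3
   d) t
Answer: c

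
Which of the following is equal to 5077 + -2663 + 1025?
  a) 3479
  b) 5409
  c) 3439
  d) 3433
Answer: c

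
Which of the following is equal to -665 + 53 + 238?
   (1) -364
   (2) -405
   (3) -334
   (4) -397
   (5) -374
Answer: 5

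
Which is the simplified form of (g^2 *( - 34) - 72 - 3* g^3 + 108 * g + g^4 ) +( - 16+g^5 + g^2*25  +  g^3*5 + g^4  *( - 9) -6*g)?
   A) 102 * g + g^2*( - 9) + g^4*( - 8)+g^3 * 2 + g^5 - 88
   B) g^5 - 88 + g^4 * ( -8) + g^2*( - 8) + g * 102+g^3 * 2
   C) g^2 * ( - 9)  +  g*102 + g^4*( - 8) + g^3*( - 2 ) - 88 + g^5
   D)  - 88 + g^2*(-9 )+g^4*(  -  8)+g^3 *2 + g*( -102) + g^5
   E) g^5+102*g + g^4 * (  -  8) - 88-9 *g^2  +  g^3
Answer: A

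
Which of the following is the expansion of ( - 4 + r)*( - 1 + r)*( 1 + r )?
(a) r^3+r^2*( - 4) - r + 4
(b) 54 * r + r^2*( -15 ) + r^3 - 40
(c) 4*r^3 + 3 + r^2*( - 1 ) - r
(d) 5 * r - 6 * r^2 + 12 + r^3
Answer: a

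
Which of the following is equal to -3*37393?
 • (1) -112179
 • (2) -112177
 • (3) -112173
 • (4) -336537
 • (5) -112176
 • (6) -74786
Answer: 1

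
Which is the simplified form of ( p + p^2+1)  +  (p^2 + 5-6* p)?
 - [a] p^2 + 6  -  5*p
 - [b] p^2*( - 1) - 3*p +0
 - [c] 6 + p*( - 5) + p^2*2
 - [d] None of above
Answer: c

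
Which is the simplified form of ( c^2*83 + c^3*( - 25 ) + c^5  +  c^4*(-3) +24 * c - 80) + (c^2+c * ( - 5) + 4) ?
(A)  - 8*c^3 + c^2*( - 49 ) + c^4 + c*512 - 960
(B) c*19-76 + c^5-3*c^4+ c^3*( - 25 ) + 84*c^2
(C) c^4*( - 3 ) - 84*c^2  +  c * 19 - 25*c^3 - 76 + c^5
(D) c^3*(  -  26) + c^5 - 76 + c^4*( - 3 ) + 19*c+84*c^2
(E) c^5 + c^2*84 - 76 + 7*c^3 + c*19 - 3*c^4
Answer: B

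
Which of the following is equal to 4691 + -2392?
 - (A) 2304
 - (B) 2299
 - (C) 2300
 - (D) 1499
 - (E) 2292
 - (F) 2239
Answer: B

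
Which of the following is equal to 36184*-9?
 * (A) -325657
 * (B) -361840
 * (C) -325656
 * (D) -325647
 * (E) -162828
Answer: C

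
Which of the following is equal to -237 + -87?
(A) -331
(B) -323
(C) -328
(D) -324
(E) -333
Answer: D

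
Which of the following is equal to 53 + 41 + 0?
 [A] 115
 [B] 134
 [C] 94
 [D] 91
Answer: C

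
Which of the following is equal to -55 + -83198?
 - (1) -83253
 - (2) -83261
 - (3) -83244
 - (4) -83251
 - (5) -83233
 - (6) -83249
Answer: 1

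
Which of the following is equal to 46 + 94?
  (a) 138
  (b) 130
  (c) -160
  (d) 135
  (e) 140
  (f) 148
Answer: e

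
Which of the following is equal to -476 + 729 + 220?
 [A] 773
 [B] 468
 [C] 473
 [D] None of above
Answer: C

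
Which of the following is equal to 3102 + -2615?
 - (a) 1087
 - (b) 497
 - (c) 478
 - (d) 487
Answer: d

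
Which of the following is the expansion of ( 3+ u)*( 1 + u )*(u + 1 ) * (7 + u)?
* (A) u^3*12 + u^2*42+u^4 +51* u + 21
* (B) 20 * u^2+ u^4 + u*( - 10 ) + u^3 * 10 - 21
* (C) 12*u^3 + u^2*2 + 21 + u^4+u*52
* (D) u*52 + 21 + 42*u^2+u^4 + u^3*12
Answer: D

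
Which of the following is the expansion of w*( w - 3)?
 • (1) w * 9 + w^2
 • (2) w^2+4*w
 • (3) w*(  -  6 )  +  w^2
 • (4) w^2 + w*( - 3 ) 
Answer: 4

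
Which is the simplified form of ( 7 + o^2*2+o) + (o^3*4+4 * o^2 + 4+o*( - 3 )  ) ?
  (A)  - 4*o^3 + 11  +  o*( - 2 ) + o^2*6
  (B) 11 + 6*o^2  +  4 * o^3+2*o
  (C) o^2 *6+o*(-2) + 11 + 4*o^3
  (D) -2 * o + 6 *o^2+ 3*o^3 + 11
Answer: C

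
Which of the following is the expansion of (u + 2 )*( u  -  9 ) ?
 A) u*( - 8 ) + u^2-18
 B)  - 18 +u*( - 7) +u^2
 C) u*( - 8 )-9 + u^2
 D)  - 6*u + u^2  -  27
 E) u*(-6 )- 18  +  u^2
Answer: B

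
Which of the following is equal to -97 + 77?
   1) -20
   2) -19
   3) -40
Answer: 1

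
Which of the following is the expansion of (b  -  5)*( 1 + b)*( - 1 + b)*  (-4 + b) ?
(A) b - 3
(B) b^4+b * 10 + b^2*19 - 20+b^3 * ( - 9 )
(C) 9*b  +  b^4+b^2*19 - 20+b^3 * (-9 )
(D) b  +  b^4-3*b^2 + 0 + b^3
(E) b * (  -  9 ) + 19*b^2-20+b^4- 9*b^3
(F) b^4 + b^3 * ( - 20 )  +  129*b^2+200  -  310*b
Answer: C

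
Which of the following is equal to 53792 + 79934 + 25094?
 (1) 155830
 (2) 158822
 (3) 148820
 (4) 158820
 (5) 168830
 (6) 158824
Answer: 4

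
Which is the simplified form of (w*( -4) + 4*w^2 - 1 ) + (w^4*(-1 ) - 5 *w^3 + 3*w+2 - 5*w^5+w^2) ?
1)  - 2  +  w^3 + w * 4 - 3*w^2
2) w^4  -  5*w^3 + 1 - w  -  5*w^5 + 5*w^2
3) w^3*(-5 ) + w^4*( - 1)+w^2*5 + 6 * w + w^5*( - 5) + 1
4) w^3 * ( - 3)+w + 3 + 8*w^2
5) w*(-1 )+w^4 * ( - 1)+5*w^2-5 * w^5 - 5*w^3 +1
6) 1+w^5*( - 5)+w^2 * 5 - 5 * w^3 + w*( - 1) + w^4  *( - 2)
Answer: 5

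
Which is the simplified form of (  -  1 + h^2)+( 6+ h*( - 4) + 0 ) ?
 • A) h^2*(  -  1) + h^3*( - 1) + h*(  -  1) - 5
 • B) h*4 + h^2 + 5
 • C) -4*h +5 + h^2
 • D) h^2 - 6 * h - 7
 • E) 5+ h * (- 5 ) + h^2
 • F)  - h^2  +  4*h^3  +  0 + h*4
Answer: C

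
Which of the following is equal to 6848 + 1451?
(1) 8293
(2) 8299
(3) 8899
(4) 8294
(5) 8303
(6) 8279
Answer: 2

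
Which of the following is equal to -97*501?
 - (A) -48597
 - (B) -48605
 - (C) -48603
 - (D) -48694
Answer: A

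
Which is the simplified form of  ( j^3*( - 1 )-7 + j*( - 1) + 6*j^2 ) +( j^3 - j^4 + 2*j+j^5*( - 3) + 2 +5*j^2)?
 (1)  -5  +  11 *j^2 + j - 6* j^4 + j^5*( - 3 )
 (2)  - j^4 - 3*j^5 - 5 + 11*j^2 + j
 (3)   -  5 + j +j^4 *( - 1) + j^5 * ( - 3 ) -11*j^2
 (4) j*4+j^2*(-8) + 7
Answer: 2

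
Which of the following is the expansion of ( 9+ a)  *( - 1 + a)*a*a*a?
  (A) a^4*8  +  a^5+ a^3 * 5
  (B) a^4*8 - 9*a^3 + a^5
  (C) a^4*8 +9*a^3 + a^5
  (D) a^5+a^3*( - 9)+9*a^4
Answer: B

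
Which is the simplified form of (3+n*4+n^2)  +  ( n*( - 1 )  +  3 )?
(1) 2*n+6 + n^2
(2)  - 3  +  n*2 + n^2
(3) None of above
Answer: 3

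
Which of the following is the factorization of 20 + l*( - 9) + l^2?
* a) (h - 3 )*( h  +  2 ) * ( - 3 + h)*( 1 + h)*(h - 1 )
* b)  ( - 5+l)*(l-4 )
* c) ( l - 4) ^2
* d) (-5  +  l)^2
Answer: b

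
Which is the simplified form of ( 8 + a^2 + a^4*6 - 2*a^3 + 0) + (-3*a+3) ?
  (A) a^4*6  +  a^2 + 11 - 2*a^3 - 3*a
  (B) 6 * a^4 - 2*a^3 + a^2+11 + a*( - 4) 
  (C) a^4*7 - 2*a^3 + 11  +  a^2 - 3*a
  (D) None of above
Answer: A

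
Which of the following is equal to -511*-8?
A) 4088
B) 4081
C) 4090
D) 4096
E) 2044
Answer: A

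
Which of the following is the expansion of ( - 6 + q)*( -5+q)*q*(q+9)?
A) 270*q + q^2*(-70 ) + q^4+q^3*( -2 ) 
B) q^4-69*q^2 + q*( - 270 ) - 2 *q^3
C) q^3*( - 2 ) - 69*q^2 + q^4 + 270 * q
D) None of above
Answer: C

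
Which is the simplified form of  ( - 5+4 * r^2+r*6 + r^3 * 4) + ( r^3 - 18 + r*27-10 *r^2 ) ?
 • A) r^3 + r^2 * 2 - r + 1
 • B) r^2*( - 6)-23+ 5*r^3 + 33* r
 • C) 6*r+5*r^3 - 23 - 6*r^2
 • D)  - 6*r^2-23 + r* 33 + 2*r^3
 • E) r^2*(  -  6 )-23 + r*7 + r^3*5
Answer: B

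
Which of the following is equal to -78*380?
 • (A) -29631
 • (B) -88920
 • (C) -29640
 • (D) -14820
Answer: C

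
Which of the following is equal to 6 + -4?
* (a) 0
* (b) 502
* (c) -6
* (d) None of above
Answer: d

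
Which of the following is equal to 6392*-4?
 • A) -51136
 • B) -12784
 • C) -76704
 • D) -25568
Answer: D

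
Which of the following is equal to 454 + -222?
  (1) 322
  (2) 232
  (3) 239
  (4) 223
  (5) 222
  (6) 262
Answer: 2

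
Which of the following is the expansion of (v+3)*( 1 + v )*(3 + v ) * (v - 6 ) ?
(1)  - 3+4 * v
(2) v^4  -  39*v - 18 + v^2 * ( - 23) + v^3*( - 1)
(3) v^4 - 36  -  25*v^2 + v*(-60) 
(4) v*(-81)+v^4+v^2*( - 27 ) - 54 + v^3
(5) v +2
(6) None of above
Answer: 4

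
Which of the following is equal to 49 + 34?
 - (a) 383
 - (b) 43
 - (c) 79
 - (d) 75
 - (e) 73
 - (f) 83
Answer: f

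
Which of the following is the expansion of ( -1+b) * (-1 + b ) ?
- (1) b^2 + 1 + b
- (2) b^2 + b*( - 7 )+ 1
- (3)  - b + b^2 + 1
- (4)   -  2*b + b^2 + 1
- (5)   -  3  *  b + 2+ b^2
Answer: 4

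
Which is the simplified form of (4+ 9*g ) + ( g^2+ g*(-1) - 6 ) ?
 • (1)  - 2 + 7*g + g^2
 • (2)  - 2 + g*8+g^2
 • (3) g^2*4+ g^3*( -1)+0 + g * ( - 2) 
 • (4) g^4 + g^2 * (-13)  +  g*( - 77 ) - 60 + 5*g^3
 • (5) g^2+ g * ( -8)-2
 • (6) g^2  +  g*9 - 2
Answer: 2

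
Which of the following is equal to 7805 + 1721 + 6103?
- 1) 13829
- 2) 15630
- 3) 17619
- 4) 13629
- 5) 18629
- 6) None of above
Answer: 6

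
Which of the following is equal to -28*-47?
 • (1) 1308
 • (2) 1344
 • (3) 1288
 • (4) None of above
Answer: 4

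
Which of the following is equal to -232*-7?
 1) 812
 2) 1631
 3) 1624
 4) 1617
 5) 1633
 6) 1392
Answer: 3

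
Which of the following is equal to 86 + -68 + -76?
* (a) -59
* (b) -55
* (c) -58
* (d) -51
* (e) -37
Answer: c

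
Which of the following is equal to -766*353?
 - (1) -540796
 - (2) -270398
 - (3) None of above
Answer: 2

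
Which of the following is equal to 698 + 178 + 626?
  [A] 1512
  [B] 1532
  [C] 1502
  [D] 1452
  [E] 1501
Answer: C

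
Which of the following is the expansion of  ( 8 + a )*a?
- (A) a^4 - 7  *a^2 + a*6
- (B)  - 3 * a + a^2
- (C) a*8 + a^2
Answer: C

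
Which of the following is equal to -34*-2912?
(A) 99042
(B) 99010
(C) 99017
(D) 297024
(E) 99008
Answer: E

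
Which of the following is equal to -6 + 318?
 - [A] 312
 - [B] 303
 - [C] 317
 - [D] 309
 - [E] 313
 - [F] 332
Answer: A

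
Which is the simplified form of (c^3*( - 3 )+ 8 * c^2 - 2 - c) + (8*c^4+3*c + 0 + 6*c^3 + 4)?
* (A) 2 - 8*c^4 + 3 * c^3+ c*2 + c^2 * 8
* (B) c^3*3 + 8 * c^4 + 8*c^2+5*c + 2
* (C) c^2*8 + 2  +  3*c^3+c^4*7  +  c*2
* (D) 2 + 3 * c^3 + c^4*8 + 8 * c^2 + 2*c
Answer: D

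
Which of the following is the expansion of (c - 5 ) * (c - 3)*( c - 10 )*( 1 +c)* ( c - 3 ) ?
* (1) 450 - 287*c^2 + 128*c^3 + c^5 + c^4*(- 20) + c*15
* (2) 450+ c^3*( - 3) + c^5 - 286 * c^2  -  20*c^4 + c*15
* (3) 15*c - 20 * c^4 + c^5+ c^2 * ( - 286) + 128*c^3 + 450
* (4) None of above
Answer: 3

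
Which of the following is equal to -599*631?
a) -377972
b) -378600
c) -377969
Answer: c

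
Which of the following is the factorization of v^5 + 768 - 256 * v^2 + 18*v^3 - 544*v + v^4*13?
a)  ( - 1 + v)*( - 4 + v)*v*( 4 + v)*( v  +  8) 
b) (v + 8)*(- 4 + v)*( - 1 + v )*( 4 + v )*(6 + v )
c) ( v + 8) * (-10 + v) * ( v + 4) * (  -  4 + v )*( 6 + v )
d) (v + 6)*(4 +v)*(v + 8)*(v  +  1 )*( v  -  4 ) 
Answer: b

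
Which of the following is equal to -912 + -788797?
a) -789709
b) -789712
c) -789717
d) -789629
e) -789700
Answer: a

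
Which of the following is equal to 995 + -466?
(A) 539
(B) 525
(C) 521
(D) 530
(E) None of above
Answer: E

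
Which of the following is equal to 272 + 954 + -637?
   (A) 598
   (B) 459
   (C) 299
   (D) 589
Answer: D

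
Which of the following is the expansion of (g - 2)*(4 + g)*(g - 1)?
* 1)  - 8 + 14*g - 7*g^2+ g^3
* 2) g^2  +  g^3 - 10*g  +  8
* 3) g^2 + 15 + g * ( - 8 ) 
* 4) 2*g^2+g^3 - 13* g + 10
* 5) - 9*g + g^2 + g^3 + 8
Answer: 2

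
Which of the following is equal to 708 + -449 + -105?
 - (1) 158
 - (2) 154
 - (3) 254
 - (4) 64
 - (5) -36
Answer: 2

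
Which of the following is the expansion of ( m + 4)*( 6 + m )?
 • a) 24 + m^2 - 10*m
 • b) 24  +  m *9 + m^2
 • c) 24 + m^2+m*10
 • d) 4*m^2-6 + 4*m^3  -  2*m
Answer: c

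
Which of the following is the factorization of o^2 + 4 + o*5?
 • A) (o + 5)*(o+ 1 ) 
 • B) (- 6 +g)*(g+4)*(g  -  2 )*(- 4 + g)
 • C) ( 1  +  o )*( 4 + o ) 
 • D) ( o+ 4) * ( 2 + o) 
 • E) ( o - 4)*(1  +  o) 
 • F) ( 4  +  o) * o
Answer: C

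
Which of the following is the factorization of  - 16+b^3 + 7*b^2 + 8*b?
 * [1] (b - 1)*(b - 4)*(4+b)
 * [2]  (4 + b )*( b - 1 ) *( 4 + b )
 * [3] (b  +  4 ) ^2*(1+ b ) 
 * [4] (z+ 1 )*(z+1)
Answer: 2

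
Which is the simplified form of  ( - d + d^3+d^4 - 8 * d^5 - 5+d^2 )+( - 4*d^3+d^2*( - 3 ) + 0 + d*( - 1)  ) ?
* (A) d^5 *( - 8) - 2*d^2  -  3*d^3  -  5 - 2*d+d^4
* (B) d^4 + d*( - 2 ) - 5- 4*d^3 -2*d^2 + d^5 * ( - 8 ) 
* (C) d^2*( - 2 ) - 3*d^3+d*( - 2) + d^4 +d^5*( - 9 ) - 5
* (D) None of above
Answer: A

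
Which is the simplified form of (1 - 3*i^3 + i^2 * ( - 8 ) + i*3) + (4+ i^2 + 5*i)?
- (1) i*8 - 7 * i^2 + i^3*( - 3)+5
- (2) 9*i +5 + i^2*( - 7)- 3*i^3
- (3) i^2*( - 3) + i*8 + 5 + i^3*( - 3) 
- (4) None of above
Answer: 1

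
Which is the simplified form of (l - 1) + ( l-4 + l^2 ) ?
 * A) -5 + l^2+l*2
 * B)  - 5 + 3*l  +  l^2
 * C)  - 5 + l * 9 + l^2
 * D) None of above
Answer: A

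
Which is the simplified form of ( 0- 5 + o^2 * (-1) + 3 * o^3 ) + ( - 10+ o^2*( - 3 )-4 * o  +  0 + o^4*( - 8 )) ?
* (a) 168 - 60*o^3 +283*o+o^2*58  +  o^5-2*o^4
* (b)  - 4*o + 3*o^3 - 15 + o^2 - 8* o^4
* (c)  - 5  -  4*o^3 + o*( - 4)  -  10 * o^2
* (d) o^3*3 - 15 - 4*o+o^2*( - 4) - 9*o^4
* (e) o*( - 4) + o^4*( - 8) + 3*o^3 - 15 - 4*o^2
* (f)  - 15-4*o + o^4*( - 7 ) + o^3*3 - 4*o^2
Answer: e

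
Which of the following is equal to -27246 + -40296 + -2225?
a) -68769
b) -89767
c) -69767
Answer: c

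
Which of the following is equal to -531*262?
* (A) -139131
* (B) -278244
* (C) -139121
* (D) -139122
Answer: D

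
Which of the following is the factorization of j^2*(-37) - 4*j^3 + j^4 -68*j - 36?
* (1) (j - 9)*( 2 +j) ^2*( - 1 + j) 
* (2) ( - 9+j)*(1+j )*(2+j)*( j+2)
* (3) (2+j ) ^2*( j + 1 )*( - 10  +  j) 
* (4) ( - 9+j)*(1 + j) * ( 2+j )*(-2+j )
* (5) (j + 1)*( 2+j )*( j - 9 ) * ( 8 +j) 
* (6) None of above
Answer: 2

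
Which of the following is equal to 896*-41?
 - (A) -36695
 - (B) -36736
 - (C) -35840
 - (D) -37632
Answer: B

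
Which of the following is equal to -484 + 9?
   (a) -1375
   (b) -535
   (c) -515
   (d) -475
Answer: d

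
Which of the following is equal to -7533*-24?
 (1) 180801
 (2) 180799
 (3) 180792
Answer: 3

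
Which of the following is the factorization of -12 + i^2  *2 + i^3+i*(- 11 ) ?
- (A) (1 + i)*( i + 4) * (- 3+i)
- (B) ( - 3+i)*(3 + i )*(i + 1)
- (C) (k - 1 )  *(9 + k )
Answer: A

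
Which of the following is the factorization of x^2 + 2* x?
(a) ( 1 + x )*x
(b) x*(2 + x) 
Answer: b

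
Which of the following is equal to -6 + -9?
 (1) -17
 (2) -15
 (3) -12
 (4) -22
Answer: 2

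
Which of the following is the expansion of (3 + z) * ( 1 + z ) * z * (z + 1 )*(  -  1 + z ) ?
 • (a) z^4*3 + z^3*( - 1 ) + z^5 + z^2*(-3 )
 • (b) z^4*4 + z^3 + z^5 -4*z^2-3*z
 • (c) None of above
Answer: c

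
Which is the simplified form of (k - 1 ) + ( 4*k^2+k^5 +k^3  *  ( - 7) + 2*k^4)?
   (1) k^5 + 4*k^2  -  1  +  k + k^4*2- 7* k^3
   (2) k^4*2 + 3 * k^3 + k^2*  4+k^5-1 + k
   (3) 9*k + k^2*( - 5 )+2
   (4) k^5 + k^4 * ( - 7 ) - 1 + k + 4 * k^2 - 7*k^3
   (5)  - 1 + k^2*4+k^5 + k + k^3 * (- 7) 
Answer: 1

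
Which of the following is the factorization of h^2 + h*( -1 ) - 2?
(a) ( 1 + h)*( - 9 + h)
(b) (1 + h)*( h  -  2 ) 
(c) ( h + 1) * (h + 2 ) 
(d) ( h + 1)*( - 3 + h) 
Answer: b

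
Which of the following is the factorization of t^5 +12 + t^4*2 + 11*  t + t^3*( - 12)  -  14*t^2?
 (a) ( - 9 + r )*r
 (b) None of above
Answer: b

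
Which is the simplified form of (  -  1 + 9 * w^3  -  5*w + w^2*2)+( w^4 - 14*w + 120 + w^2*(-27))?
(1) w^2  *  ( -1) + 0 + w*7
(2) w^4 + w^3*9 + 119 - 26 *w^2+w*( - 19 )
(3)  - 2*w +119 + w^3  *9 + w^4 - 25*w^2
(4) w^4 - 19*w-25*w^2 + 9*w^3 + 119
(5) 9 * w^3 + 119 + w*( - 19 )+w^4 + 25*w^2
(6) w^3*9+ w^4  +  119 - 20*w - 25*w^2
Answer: 4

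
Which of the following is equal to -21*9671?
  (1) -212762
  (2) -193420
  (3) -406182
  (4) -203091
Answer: 4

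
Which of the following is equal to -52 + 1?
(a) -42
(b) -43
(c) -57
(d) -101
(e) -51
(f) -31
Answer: e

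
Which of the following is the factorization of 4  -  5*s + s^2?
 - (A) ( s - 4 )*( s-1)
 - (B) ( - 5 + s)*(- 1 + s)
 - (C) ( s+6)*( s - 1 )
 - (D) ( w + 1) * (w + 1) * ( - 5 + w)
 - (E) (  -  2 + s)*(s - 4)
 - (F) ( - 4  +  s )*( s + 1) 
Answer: A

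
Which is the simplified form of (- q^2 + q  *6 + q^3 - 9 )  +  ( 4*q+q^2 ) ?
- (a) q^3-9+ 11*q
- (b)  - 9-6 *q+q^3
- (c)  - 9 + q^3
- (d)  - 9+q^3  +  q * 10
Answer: d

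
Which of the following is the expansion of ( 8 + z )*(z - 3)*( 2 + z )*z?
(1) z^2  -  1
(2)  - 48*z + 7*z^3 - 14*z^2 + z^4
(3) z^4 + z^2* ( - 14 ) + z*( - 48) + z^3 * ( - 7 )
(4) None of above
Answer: 2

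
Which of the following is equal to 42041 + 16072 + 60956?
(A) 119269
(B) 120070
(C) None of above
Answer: C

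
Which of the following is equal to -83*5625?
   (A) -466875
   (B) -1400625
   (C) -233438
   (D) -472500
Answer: A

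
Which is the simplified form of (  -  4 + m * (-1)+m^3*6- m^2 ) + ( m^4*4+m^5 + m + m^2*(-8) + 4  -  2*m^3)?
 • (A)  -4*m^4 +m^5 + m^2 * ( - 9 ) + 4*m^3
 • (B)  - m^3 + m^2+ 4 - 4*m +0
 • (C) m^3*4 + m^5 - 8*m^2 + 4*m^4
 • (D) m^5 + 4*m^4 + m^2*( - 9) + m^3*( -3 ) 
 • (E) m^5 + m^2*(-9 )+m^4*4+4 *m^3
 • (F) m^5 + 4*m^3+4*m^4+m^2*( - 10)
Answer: E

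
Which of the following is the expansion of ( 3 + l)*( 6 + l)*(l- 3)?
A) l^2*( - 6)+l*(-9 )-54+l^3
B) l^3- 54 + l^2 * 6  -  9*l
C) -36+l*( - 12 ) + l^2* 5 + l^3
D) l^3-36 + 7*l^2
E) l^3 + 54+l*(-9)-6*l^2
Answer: B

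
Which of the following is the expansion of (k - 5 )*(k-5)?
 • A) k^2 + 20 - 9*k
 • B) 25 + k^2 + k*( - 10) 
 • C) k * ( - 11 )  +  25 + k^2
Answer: B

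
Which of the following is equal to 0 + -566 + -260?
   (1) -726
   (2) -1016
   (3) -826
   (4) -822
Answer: 3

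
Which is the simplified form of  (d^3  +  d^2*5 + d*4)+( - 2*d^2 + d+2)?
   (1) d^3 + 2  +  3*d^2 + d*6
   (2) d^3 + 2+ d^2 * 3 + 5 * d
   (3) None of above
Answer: 2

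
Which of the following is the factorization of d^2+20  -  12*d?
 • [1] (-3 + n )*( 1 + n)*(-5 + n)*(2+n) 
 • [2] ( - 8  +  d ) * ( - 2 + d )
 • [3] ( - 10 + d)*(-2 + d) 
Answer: 3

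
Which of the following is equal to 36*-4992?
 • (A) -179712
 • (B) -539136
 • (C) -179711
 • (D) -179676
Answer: A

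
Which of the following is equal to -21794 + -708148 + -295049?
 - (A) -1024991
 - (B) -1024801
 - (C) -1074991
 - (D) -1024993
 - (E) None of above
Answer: A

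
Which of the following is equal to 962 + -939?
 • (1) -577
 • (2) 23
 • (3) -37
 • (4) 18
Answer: 2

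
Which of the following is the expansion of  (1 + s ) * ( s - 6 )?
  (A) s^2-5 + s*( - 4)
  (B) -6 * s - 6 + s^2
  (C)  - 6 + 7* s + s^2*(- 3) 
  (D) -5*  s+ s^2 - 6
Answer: D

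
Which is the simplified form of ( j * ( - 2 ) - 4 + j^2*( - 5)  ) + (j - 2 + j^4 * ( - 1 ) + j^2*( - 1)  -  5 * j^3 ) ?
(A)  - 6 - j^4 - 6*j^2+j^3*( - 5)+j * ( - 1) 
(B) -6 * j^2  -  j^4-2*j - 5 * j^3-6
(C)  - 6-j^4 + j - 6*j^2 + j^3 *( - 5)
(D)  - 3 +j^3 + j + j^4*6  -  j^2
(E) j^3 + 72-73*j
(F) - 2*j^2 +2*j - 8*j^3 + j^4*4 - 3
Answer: A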